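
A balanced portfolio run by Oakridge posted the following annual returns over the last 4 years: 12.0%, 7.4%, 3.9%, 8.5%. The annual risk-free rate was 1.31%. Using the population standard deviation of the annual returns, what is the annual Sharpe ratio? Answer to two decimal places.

2.30

Mean return r̄ = 31.80 / 4 = 7.9500%
Σ(r − r̄)² = (12 − 7.9500)² + (7.4 − 7.9500)² + (3.9 − 7.9500)² + … = 33.4100
population σ = √(33.4100 / 4) = √8.3525 = 2.8901%
Sharpe = (r̄ − rf) / σ = (7.9500 − 1.31) / 2.8901 = 6.6400 / 2.8901 = 2.2975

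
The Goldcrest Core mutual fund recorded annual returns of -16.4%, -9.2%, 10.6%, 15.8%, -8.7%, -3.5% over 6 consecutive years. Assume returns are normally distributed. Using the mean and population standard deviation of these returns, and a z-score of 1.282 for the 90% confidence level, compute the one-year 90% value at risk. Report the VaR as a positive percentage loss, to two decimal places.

16.53

r̄ = (-16.4 − 9.2 + 10.6 + 15.8 − 8.7 − 3.5) / 6 = -11.40 / 6 = -1.9000%
Σ(r − r̄)² = (-16.4 − (-1.9000))² + (-9.2 − (-1.9000))² + (10.6 − (-1.9000))² + … = 781.8800
population σ = √(781.8800 / 6) = √130.3133 = 11.4155%
VaR = −(r̄ − z·σ) = −(-1.9000 − 1.282 × 11.4155) = −(-16.5347) = 16.5347%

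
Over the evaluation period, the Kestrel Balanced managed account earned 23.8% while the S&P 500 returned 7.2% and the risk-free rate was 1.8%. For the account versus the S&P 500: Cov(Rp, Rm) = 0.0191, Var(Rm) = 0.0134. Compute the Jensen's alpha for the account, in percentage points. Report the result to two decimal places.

β = Cov / Var = 0.0191 / 0.0134 = 1.4254
E[R] = Rf + β(Rm − Rf) = 1.8% + 1.4254 × (7.2% − 1.8%) = 9.4972%
α = Rp − E[R] = 23.8% − 9.4972% = 14.3028

14.30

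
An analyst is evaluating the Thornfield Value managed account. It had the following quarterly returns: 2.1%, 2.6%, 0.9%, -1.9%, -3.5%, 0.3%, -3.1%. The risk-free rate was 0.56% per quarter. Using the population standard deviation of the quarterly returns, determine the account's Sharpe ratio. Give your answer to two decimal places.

-0.41

r̄ = (2.1 + 2.6 + 0.9 − 1.9 − 3.5 + 0.3 − 3.1) / 7 = -0.3714%
Σ(r − r̄)² = 36.5743; population σ = √(36.5743/7) = 2.2858%
Sharpe = (r̄ − rf) / σ = (-0.3714 − 0.56) / 2.2858 = -0.9314 / 2.2858 = -0.4075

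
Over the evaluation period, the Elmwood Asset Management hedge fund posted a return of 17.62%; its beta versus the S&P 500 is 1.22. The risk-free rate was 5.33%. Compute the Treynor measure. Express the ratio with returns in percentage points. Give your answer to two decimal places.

10.07

Treynor = (Rp − Rf) / β = (17.62% − 5.33%) / 1.22 = 12.29 / 1.22 = 10.0738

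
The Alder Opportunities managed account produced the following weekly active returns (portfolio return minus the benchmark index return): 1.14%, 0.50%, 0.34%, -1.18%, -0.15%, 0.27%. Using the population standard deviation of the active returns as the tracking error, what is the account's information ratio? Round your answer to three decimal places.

μ = (1.14 + 0.5 + 0.34 − 1.18 − 0.15 + 0.27) / 6 = 0.1533%
Population σ = √[Σ(r − μ)² / 6] = √[3.0119 / 6] = √0.5020 = 0.7085%
IR = μ / tracking error = 0.1533 / 0.7085 = 0.2164

0.216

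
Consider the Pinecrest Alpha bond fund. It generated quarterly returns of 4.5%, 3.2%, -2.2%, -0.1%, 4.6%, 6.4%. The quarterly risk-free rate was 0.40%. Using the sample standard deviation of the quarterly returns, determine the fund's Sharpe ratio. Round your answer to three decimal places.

μ = (4.5 + 3.2 − 2.2 − 0.1 + 4.6 + 6.4) / 6 = 16.40 / 6 = 2.7333%
Sample std dev = √[52.6333 / 5] = 3.2445%
Sharpe = (μ − rf) / σ = (2.7333 − 0.4) / 3.2445 = 2.3333 / 3.2445 = 0.7192

0.719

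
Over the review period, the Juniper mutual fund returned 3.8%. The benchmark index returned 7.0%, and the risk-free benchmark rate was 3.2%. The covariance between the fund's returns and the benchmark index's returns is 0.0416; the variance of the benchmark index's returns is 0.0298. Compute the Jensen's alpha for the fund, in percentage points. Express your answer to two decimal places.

-4.70

β = Cov / Var = 0.0416 / 0.0298 = 1.3960
E[R] = Rf + β(Rm − Rf) = 3.2% + 1.3960 × (7.0% − 3.2%) = 8.5048%
α = Rp − E[R] = 3.8% − 8.5048% = -4.7048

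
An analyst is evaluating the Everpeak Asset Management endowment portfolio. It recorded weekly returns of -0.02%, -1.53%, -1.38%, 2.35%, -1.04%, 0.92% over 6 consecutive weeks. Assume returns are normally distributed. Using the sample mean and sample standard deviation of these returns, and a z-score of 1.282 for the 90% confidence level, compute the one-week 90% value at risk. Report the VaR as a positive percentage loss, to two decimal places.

Mean return r̄ = -0.700 / 6 = -0.1167%
Σ(r − r̄)² = (-0.02 − (-0.1167))² + (-1.53 − (-0.1167))² + (-1.38 − (-0.1167))² + … = 11.6145
sample σ = √(11.6145 / 5) = √2.3229 = 1.5241%
VaR = −(r̄ − z·σ) = −(-0.1167 − 1.282 × 1.5241) = −(-2.0706) = 2.0706%

2.07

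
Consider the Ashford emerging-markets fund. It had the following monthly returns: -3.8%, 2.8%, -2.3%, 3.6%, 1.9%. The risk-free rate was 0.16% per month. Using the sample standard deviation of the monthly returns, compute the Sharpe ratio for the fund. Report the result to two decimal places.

r̄ = (-3.8 + 2.8 − 2.3 + 3.6 + 1.9) / 5 = 2.20 / 5 = 0.4400%
Σ(r − r̄)² = (-3.8 − 0.4400)² + (2.8 − 0.4400)² + (-2.3 − 0.4400)² + … = 43.1720
sample σ = √(43.1720 / 4) = √10.7930 = 3.2853%
Sharpe = (r̄ − rf) / σ = (0.4400 − 0.16) / 3.2853 = 0.2800 / 3.2853 = 0.0852

0.09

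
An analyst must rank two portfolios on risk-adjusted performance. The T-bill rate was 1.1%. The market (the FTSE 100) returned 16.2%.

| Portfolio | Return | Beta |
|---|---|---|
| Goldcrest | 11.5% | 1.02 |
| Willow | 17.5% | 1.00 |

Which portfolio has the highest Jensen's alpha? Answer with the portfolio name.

Goldcrest: α = 11.5% − [1.1% + 1.02 × (16.2% − 1.1%)] = -5.002
Willow: α = 17.5% − [1.1% + 1.00 × (16.2% − 1.1%)] = 1.300
Highest: Willow (1.300).

Willow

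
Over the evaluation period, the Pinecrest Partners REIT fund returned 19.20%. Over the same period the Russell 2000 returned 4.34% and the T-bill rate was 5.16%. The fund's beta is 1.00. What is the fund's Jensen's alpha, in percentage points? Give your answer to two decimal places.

CAPM expected return = Rf + β(Rm − Rf) = 5.16% + 1.00 × (4.34% − 5.16%) = 5.16 + 1.00 × -0.82 = 4.3400%
Jensen's α = Rp − E[R] = 19.20% − 4.3400% = 14.8600

14.86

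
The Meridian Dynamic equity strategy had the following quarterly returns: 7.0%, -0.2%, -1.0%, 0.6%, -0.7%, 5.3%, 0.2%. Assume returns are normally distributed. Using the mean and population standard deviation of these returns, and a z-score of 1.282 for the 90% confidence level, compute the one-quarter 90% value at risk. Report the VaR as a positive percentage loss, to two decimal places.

2.19

r̄ = (7 − 0.2 − 1 + 0.6 − 0.7 + 5.3 + 0.2) / 7 = 11.20 / 7 = 1.6000%
Σ(r − r̄)² = (7 − 1.6000)² + (-0.2 − 1.6000)² + … = 61.1000
σ = √[61.1000 / 7] = 2.9544%
VaR = −(r̄ − z·σ) = −(1.6000 − 1.282 × 2.9544) = −(-2.1875) = 2.1875%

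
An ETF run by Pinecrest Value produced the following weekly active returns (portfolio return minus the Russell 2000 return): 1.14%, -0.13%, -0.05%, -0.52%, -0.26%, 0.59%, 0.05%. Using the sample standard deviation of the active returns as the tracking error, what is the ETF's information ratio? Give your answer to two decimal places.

0.21

μ = (1.14 − 0.13 − 0.05 − 0.52 − 0.26 + 0.59 + 0.05) / 7 = 0.1171%
Σ(r − μ)² = (1.14 − 0.1171)² + (-0.13 − 0.1171)² + … = 1.9115
sample σ = √(1.9115 / 6) = √0.3186 = 0.5644%
IR = μ / tracking error = 0.1171 / 0.5644 = 0.2075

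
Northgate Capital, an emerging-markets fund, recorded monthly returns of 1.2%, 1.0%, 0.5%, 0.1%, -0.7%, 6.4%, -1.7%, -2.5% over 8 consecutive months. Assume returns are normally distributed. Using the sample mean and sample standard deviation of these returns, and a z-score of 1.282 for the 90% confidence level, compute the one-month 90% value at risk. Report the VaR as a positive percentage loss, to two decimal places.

Mean return r̄ = 4.30 / 8 = 0.5375%
Σ(r − r̄)² = (1.2 − 0.5375)² + (1 − 0.5375)² + (0.5 − 0.5375)² + … = 50.9788
sample σ = √(50.9788 / 7) = √7.2827 = 2.6986%
VaR = −(r̄ − z·σ) = −(0.5375 − 1.282 × 2.6986) = −(-2.9221) = 2.9221%

2.92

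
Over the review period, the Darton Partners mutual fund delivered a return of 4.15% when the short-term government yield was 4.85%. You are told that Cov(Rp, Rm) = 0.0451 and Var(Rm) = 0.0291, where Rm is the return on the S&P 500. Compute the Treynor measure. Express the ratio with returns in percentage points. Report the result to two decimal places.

-0.45

β = Cov / Var = 0.0451 / 0.0291 = 1.5498
Treynor = (Rp − Rf) / β = (4.15% − 4.85%) / 1.5498 = -0.70 / 1.5498 = -0.4517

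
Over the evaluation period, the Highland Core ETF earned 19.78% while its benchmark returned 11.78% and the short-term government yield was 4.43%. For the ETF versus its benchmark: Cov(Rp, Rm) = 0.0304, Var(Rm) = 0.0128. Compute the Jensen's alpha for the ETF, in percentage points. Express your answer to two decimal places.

β = Cov / Var = 0.0304 / 0.0128 = 2.3750
E[R] = Rf + β(Rm − Rf) = 4.43% + 2.3750 × (11.78% − 4.43%) = 21.8863%
α = Rp − E[R] = 19.78% − 21.8863% = -2.1063

-2.11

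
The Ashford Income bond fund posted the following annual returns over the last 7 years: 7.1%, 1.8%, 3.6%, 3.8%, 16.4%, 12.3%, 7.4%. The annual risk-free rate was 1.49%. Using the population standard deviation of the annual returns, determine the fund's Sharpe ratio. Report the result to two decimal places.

1.24

Mean return r̄ = 52.40 / 7 = 7.4857%
Population σ = √[Σ(r − r̄)² / 7] = √[163.8086 / 7] = √23.4012 = 4.8375%
Sharpe = (r̄ − rf) / σ = (7.4857 − 1.49) / 4.8375 = 5.9957 / 4.8375 = 1.2394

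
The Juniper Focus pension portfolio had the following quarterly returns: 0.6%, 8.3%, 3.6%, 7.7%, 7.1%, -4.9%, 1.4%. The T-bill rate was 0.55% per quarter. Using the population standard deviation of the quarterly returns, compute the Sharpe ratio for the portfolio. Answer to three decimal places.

0.644

μ = (0.6 + 8.3 + 3.6 + 7.7 + 7.1 − 4.9 + 1.4) / 7 = 3.4000%
Population std dev = √[136.9600 / 7] = 4.4233%
Sharpe = (μ − rf) / σ = (3.4000 − 0.55) / 4.4233 = 2.8500 / 4.4233 = 0.6443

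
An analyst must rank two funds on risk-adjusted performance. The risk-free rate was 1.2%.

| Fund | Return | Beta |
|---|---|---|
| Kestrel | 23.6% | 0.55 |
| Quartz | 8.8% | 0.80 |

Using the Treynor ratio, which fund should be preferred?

Kestrel

Kestrel: Treynor = (23.6% − 1.2%) / 0.55 = 40.727
Quartz: Treynor = (8.8% − 1.2%) / 0.80 = 9.500
Highest: Kestrel (40.727).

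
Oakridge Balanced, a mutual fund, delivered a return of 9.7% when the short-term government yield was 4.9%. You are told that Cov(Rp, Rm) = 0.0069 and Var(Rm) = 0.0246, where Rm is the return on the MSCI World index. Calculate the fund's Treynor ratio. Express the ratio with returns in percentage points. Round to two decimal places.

β = Cov / Var = 0.0069 / 0.0246 = 0.2805
Treynor = (Rp − Rf) / β = (9.7% − 4.9%) / 0.2805 = 4.80 / 0.2805 = 17.1123

17.11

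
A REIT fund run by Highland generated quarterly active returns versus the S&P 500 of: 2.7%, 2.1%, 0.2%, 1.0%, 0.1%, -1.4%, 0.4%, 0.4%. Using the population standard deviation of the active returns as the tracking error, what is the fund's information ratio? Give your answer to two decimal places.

0.58

μ = (2.7 + 2.1 + 0.2 + 1 + 0.1 − 1.4 + 0.4 + 0.4) / 8 = 0.6875%
Σ(r − μ)² = (2.7 − 0.6875)² + (2.1 − 0.6875)² + … = 11.2488
population σ = √(11.2488 / 8) = √1.4061 = 1.1858%
IR = μ / tracking error = 0.6875 / 1.1858 = 0.5798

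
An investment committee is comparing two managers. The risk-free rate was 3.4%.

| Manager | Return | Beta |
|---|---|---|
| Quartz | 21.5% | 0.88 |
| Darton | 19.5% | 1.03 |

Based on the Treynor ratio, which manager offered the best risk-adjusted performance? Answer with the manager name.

Quartz

Quartz: Treynor = (21.5% − 3.4%) / 0.88 = 20.568
Darton: Treynor = (19.5% − 3.4%) / 1.03 = 15.631
Highest: Quartz (20.568).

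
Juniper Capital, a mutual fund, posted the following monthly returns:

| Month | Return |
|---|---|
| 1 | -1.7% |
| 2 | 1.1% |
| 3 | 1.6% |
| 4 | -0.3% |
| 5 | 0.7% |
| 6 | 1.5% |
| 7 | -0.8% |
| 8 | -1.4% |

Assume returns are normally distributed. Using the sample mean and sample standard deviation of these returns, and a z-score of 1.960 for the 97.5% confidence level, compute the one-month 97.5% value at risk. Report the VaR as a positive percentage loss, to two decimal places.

Mean return r̄ = 0.70 / 8 = 0.0875%
Σ(r − r̄)² = 12.0288; sample σ = √(12.0288/7) = 1.3109%
VaR = −(r̄ − z·σ) = −(0.0875 − 1.960 × 1.3109) = −(-2.4819) = 2.4819%

2.48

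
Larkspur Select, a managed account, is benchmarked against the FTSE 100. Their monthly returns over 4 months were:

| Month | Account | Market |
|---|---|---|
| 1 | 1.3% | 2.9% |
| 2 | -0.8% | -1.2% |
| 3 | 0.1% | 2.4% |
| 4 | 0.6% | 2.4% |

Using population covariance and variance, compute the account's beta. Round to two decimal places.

0.41

r̄p = 0.3000%,  r̄m = 1.6250%
Cov = Σ(rp − r̄p)(rm − r̄m) / 4 = 1.1150
Var(rm) = Σ(rm − r̄m)² / 4 = 2.7019
β = Cov / Var = 1.1150 / 2.7019 = 0.4127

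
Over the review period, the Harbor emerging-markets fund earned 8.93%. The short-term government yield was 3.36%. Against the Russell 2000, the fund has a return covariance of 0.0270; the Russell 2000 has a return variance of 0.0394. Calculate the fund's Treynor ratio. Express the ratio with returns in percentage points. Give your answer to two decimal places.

β = Cov / Var = 0.0270 / 0.0394 = 0.6853
Treynor = (Rp − Rf) / β = (8.93% − 3.36%) / 0.6853 = 5.57 / 0.6853 = 8.1278

8.13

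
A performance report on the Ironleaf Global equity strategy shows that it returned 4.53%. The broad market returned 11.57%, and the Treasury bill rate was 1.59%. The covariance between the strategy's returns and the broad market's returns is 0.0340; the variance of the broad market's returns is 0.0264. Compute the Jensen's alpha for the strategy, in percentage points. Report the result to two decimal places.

-9.91

β = Cov / Var = 0.0340 / 0.0264 = 1.2879
E[R] = Rf + β(Rm − Rf) = 1.59% + 1.2879 × (11.57% − 1.59%) = 14.4432%
α = Rp − E[R] = 4.53% − 14.4432% = -9.9132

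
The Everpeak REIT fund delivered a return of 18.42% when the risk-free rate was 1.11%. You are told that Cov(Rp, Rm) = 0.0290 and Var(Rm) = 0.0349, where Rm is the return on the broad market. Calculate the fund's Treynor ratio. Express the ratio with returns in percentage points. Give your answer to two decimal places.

20.83

β = Cov / Var = 0.0290 / 0.0349 = 0.8309
Treynor = (Rp − Rf) / β = (18.42% − 1.11%) / 0.8309 = 17.31 / 0.8309 = 20.8328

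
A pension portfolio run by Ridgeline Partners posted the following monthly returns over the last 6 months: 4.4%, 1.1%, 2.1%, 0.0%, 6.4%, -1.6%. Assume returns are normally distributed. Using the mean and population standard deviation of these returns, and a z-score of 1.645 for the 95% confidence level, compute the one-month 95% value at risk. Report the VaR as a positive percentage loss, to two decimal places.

2.33

Mean return μ = 12.40 / 6 = 2.0667%
Population std dev = √[42.8733 / 6] = 2.6731%
VaR = −(μ − z·σ) = −(2.0667 − 1.645 × 2.6731) = −(-2.3305) = 2.3305%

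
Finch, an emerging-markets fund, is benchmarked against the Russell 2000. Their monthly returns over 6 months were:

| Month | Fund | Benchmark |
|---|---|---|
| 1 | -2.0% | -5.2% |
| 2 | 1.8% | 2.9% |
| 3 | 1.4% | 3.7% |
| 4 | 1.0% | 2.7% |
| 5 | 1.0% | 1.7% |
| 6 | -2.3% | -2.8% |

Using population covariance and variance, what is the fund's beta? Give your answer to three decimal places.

r̄p = 0.1500%,  r̄m = 0.5000%
Cov = Σ(rp − r̄p)(rm − r̄m) / 6 = 5.1983
Var(rm) = Σ(rm − r̄m)² / 6 = 10.9433
β = Cov / Var = 5.1983 / 10.9433 = 0.4750

0.475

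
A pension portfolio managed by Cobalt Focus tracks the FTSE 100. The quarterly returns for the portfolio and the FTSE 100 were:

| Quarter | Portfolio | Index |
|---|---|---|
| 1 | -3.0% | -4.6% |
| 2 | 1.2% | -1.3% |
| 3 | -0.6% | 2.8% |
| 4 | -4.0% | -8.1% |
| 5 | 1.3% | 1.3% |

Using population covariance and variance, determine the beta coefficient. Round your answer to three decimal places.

0.441

r̄p = -1.0200%,  r̄m = -1.9800%
Cov = Σ(rp − r̄p)(rm − r̄m) / 5 = 6.9104
Var(rm) = Σ(rm − r̄m)² / 5 = 15.6776
β = Cov / Var = 6.9104 / 15.6776 = 0.4408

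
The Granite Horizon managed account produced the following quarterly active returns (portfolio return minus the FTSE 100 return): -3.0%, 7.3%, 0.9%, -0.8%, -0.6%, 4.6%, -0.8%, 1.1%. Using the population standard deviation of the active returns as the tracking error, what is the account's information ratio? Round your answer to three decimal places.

0.349

μ = (-3 + 7.3 + 0.9 − 0.8 − 0.6 + 4.6 − 0.8 + 1.1) / 8 = 8.70 / 8 = 1.0875%
Σ(r − μ)² = (-3 − 1.0875)² + (7.3 − 1.0875)² + (0.9 − 1.0875)² + … = 77.6488
σ = √[77.6488 / 8] = 3.1155%
IR = μ / tracking error = 1.0875 / 3.1155 = 0.3491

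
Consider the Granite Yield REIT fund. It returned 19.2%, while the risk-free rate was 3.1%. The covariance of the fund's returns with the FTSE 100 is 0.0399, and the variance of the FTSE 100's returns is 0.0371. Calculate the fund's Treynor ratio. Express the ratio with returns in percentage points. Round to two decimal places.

β = Cov / Var = 0.0399 / 0.0371 = 1.0755
Treynor = (Rp − Rf) / β = (19.2% − 3.1%) / 1.0755 = 16.10 / 1.0755 = 14.9698

14.97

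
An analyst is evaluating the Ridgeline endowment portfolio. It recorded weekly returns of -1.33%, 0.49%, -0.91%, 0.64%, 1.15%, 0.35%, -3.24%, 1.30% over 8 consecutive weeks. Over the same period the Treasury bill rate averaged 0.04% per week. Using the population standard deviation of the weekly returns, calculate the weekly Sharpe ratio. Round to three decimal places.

r̄ = (-1.33 + 0.49 − 0.91 + 0.64 + 1.15 + 0.35 − 3.24 + 1.3) / 8 = -1.550 / 8 = -0.1938%
Σ(r − r̄)² = (-1.33 − (-0.1938))² + (0.49 − (-0.1938))² + (-0.91 − (-0.1938))² + … = 16.5790
population σ = √(16.5790 / 8) = √2.0724 = 1.4396%
Sharpe = (r̄ − rf) / σ = (-0.1938 − 0.04) / 1.4396 = -0.2338 / 1.4396 = -0.1624

-0.162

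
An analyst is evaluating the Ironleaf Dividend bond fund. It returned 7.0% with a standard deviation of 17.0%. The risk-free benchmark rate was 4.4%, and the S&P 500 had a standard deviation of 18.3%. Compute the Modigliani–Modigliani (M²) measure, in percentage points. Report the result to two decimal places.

7.20

Sharpe = (Rp − Rf) / σp = (7.0% − 4.4%) / 17.0% = 0.1529
M² = Rf + Sharpe × σm = 4.4% + 0.1529 × 18.3% = 7.1981%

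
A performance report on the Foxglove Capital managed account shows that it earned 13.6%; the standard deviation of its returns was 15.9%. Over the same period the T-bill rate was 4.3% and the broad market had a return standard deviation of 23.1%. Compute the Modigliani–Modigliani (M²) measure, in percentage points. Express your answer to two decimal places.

Sharpe = (Rp − Rf) / σp = (13.6% − 4.3%) / 15.9% = 0.5849
M² = Rf + Sharpe × σm = 4.3% + 0.5849 × 23.1% = 17.8112%

17.81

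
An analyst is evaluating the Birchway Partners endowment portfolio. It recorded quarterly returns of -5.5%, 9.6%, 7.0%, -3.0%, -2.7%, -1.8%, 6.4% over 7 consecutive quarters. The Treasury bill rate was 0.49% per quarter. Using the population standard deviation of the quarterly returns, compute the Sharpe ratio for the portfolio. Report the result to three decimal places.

0.168

Mean return r̄ = 10.00 / 7 = 1.4286%
Σ(r − r̄)² = (-5.5 − 1.4286)² + (9.6 − 1.4286)² + (7 − 1.4286)² + … = 217.6143
population σ = √(217.6143 / 7) = √31.0878 = 5.5756%
Sharpe = (r̄ − rf) / σ = (1.4286 − 0.49) / 5.5756 = 0.9386 / 5.5756 = 0.1683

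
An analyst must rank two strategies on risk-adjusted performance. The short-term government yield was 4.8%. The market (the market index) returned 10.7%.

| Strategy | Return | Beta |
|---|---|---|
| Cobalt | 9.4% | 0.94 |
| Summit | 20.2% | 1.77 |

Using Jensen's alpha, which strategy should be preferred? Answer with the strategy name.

Summit

Cobalt: α = 9.4% − [4.8% + 0.94 × (10.7% − 4.8%)] = -0.946
Summit: α = 20.2% − [4.8% + 1.77 × (10.7% − 4.8%)] = 4.957
Highest: Summit (4.957).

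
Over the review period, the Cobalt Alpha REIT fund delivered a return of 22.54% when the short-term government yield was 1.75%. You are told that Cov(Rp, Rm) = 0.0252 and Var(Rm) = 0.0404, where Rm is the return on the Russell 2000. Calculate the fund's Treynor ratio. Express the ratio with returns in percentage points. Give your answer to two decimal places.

33.33

β = Cov / Var = 0.0252 / 0.0404 = 0.6238
Treynor = (Rp − Rf) / β = (22.54% − 1.75%) / 0.6238 = 20.79 / 0.6238 = 33.3280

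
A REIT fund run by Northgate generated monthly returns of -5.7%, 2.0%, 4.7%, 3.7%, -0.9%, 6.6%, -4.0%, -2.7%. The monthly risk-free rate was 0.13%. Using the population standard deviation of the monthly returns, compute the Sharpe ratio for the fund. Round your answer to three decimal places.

r̄ = (-5.7 + 2 + 4.7 + 3.7 − 0.9 + 6.6 − 4 − 2.7) / 8 = 0.4625%
Population std dev = √[138.2188 / 8] = 4.1566%
Sharpe = (r̄ − rf) / σ = (0.4625 − 0.13) / 4.1566 = 0.3325 / 4.1566 = 0.0800

0.080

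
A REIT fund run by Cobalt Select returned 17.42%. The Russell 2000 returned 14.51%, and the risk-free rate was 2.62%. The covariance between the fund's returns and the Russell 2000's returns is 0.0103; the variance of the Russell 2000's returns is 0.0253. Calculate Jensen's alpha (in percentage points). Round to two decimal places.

9.96

β = Cov / Var = 0.0103 / 0.0253 = 0.4071
E[R] = Rf + β(Rm − Rf) = 2.62% + 0.4071 × (14.51% − 2.62%) = 7.4604%
α = Rp − E[R] = 17.42% − 7.4604% = 9.9596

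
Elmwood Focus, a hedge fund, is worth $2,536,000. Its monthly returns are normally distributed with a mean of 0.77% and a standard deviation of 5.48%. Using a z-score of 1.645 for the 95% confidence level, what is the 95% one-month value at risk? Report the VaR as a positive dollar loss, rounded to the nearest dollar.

$209,083

Return at the 95% tail: μ − z·σ = 0.77% − 1.645 × 5.48% = 0.77 − 9.0146 = -8.2446%
VaR = −(-8.2446%) × $2,536,000 = 8.2446% × $2,536,000 = $209,083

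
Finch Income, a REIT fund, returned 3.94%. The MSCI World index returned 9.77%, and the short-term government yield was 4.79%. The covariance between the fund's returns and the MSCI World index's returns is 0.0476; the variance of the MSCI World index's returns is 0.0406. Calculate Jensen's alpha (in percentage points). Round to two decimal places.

-6.69

β = Cov / Var = 0.0476 / 0.0406 = 1.1724
E[R] = Rf + β(Rm − Rf) = 4.79% + 1.1724 × (9.77% − 4.79%) = 10.6286%
α = Rp − E[R] = 3.94% − 10.6286% = -6.6886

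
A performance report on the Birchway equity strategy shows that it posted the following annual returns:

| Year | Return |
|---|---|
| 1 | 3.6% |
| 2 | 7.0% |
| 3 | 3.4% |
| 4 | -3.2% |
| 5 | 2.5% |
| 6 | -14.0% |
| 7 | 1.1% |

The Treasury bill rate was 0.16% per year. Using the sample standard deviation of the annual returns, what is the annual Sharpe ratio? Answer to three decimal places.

-0.015

r̄ = (3.6 + 7 + 3.4 − 3.2 + 2.5 − 14 + 1.1) / 7 = 0.40 / 7 = 0.0571%
Σ(r − r̄)² = (3.6 − 0.0571)² + (7 − 0.0571)² + (3.4 − 0.0571)² + … = 287.1971
sample σ = √(287.1971 / 6) = √47.8662 = 6.9185%
Sharpe = (r̄ − rf) / σ = (0.0571 − 0.16) / 6.9185 = -0.1029 / 6.9185 = -0.0149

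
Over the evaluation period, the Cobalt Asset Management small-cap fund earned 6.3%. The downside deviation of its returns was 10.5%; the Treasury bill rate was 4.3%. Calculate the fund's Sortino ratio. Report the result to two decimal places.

0.19

Sortino = (Rp − Rf) / σd = (6.3% − 4.3%) / 10.5% = 2.00% / 10.5% = 0.1905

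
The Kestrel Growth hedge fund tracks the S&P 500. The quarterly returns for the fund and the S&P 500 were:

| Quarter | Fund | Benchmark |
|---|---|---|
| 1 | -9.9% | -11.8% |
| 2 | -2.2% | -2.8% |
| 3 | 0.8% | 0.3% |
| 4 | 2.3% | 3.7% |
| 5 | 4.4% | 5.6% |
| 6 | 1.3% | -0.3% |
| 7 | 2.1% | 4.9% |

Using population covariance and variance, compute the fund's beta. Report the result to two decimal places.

r̄p = -0.1714%,  r̄m = -0.0571%
Cov = Σ(rp − r̄p)(rm − r̄m) / 7 = 23.7431
Var(rm) = Σ(rm − r̄m)² / 7 = 30.8996
β = Cov / Var = 23.7431 / 30.8996 = 0.7684

0.77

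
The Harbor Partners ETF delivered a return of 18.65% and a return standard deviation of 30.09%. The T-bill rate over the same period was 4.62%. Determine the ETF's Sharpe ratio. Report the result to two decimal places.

Sharpe = (Rp − Rf) / σp = (18.65% − 4.62%) / 30.09% = 14.03% / 30.09% = 0.4663

0.47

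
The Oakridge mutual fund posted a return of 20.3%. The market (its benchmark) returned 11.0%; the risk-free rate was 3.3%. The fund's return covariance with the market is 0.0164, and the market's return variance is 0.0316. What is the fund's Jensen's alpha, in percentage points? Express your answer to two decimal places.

β = Cov / Var = 0.0164 / 0.0316 = 0.5190
E[R] = Rf + β(Rm − Rf) = 3.3% + 0.5190 × (11.0% − 3.3%) = 7.2963%
α = Rp − E[R] = 20.3% − 7.2963% = 13.0037

13.00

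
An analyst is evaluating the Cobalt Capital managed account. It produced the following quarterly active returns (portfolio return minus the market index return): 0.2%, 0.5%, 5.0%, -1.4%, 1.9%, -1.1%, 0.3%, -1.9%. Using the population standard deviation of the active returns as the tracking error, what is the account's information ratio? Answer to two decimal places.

r̄ = (0.2 + 0.5 + 5 − 1.4 + 1.9 − 1.1 + 0.3 − 1.9) / 8 = 0.4375%
Σ(r − r̄)² = (0.2 − 0.4375)² + (0.5 − 0.4375)² + … = 34.2388
population σ = √(34.2388 / 8) = √4.2799 = 2.0688%
IR = r̄ / tracking error = 0.4375 / 2.0688 = 0.2115

0.21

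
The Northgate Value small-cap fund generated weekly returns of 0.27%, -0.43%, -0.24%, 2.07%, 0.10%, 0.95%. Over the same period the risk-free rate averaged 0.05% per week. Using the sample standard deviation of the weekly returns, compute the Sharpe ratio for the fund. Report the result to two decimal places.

Mean return μ = 2.720 / 6 = 0.4533%
Σ(r − μ)² = (0.27 − 0.4533)² + (-0.43 − 0.4533)² + (-0.24 − 0.4533)² + … = 4.2797
σ = √[4.2797 / 5] = 0.9252%
Sharpe = (μ − rf) / σ = (0.4533 − 0.05) / 0.9252 = 0.4033 / 0.9252 = 0.4359

0.44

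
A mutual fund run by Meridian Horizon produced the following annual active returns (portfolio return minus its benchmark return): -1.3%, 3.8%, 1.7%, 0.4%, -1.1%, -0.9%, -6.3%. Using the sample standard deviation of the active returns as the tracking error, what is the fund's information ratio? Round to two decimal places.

r̄ = (-1.3 + 3.8 + 1.7 + 0.4 − 1.1 − 0.9 − 6.3) / 7 = -3.70 / 7 = -0.5286%
Sample std dev = √[58.9343 / 6] = 3.1341%
IR = r̄ / tracking error = -0.5286 / 3.1341 = -0.1687

-0.17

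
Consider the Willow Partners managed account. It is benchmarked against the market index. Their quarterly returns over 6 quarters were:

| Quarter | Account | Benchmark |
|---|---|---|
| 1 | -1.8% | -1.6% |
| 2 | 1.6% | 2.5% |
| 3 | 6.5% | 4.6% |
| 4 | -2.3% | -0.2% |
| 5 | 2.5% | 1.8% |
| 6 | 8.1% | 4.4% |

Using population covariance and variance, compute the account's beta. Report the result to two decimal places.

1.62

r̄p = 2.4333%,  r̄m = 1.9167%
Cov = Σ(rp − r̄p)(rm − r̄m) / 6 = 8.2328
Var(rm) = Σ(rm − r̄m)² / 6 = 5.0947
β = Cov / Var = 8.2328 / 5.0947 = 1.6160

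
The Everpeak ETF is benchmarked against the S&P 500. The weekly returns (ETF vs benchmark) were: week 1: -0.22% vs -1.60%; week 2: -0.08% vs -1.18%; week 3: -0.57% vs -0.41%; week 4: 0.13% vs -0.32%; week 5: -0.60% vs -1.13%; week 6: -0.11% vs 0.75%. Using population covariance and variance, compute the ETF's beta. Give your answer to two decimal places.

0.08

r̄p = -0.2417%,  r̄m = -0.6483%
Cov = Σ(rp − r̄p)(rm − r̄m) / 6 = 0.0490
Var(rm) = Σ(rm − r̄m)² / 6 = 0.5900
β = Cov / Var = 0.0490 / 0.5900 = 0.0831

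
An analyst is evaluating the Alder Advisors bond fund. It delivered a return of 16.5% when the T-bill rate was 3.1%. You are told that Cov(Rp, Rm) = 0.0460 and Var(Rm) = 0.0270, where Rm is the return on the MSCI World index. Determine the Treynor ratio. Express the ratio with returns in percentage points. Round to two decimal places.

β = Cov / Var = 0.0460 / 0.0270 = 1.7037
Treynor = (Rp − Rf) / β = (16.5% − 3.1%) / 1.7037 = 13.40 / 1.7037 = 7.8652

7.87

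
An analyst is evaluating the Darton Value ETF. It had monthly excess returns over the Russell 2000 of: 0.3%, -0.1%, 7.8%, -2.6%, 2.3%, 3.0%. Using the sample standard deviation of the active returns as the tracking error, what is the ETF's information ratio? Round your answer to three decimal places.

Mean return r̄ = 10.70 / 6 = 1.7833%
Sample σ = √[Σ(r − r̄)² / 5] = √[62.9083 / 5] = √12.5817 = 3.5471%
IR = r̄ / tracking error = 1.7833 / 3.5471 = 0.5027

0.503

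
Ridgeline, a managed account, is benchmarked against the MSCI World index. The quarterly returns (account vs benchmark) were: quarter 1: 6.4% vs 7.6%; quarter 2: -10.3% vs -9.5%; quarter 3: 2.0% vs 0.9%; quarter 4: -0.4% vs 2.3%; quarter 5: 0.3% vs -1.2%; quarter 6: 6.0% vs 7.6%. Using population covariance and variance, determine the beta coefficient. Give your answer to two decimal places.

0.92

r̄p = 0.6667%,  r̄m = 1.2833%
Cov = Σ(rp − r̄p)(rm − r̄m) / 6 = 31.2461
Var(rm) = Σ(rm − r̄m)² / 6 = 33.9047
β = Cov / Var = 31.2461 / 33.9047 = 0.9216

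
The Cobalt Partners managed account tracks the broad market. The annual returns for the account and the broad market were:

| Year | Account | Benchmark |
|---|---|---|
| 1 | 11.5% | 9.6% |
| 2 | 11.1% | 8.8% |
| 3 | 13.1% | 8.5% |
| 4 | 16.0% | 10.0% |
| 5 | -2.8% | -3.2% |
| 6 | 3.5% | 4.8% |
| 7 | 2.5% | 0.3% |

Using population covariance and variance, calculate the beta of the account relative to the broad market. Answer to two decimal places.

r̄p = 7.8429%,  r̄m = 5.5429%
Cov = Σ(rp − r̄p)(rm − r̄m) / 7 = 28.8053
Var(rm) = Σ(rm − r̄m)² / 7 = 22.8796
β = Cov / Var = 28.8053 / 22.8796 = 1.2590

1.26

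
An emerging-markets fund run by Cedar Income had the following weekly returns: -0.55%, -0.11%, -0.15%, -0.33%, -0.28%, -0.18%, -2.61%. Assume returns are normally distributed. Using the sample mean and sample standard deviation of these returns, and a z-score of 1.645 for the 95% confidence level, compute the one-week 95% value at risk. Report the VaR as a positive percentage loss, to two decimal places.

μ = (-0.55 − 0.11 − 0.15 − 0.33 − 0.28 − 0.18 − 2.61) / 7 = -4.210 / 7 = -0.6014%
Σ(r − μ)² = 4.8369; sample σ = √(4.8369/6) = 0.8979%
VaR = −(μ − z·σ) = −(-0.6014 − 1.645 × 0.8979) = −(-2.0784) = 2.0784%

2.08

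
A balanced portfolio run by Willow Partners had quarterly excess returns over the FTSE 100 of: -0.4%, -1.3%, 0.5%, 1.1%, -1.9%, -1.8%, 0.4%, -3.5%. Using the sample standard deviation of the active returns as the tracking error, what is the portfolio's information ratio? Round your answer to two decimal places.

-0.56

r̄ = (-0.4 − 1.3 + 0.5 + 1.1 − 1.9 − 1.8 + 0.4 − 3.5) / 8 = -0.8625%
Σ(r − r̄)² = (-0.4 − (-0.8625))² + (-1.3 − (-0.8625))² + … = 16.6188
sample σ = √(16.6188 / 7) = √2.3741 = 1.5408%
IR = r̄ / tracking error = -0.8625 / 1.5408 = -0.5598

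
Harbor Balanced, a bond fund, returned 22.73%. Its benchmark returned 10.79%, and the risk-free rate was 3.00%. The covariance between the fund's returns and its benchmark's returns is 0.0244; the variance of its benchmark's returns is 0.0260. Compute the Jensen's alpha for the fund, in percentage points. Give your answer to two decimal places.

β = Cov / Var = 0.0244 / 0.0260 = 0.9385
E[R] = Rf + β(Rm − Rf) = 3.00% + 0.9385 × (10.79% − 3.00%) = 10.3109%
α = Rp − E[R] = 22.73% − 10.3109% = 12.4191

12.42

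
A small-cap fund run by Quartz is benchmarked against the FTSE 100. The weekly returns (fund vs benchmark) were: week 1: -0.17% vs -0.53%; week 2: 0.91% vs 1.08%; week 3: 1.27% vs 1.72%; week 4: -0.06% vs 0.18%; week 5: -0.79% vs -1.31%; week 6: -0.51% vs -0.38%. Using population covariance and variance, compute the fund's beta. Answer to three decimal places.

0.708

r̄p = 0.1083%,  r̄m = 0.1267%
Cov = Σ(rp − r̄p)(rm − r̄m) / 6 = 0.7321
Var(rm) = Σ(rm − r̄m)² / 6 = 1.0337
β = Cov / Var = 0.7321 / 1.0337 = 0.7082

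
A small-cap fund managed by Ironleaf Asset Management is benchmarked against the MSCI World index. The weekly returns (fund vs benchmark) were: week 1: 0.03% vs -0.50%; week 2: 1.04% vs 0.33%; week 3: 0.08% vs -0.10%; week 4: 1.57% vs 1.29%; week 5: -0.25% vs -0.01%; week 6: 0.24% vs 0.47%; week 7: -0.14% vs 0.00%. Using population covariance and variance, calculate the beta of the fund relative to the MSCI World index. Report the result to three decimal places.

r̄p = 0.3671%,  r̄m = 0.2114%
Cov = Σ(rp − r̄p)(rm − r̄m) / 7 = 0.2739
Var(rm) = Σ(rm − r̄m)² / 7 = 0.2773
β = Cov / Var = 0.2739 / 0.2773 = 0.9877

0.988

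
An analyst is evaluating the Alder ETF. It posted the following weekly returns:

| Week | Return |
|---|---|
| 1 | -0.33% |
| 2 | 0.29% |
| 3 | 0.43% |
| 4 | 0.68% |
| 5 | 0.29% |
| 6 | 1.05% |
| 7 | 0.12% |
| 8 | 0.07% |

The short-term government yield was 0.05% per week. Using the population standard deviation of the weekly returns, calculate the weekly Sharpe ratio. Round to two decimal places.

r̄ = (-0.33 + 0.29 + 0.43 + 0.68 + 0.29 + 1.05 + 0.12 + 0.07) / 8 = 2.600 / 8 = 0.3250%
Population std dev = √[1.2012 / 8] = 0.3875%
Sharpe = (r̄ − rf) / σ = (0.3250 − 0.05) / 0.3875 = 0.2750 / 0.3875 = 0.7097

0.71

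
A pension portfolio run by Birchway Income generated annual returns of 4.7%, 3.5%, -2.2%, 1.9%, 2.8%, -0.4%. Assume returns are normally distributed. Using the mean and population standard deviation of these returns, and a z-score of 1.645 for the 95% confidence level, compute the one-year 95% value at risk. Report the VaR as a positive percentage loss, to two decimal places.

r̄ = (4.7 + 3.5 − 2.2 + 1.9 + 2.8 − 0.4) / 6 = 10.30 / 6 = 1.7167%
Σ(r − r̄)² = 33.1083; population σ = √(33.1083/6) = 2.3491%
VaR = −(r̄ − z·σ) = −(1.7167 − 1.645 × 2.3491) = −(-2.1476) = 2.1476%

2.15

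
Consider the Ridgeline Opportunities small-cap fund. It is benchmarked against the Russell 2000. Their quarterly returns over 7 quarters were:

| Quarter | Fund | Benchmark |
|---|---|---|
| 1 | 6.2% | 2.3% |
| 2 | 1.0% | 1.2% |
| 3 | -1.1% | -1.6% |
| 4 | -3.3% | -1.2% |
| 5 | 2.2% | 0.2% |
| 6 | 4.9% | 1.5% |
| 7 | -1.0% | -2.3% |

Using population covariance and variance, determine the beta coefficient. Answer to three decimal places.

r̄p = 1.2714%,  r̄m = 0.0143%
Cov = Σ(rp − r̄p)(rm − r̄m) / 7 = 4.4490
Var(rm) = Σ(rm − r̄m)² / 7 = 2.6155
β = Cov / Var = 4.4490 / 2.6155 = 1.7010

1.701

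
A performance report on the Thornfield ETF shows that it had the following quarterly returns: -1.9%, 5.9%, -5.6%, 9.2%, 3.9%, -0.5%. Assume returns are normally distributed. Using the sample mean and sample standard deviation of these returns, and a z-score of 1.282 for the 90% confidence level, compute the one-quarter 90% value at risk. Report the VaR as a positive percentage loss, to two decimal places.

μ = (-1.9 + 5.9 − 5.6 + 9.2 + 3.9 − 0.5) / 6 = 1.8333%
Σ(r − μ)² = 149.7133; sample σ = √(149.7133/5) = 5.4720%
VaR = −(μ − z·σ) = −(1.8333 − 1.282 × 5.4720) = −(-5.1818) = 5.1818%

5.18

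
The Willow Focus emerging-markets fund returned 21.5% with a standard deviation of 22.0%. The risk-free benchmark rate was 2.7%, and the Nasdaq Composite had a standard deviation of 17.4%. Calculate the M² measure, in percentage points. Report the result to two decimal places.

Sharpe = (Rp − Rf) / σp = (21.5% − 2.7%) / 22.0% = 0.8545
M² = Rf + Sharpe × σm = 2.7% + 0.8545 × 17.4% = 17.5683%

17.57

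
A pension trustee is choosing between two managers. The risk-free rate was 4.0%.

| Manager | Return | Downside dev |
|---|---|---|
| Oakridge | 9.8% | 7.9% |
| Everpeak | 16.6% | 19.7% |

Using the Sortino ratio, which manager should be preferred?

Oakridge

Oakridge: Sortino ratio = (9.8% − 4.0%) / 7.9% = 0.734
Everpeak: Sortino ratio = (16.6% − 4.0%) / 19.7% = 0.640
Highest: Oakridge (0.734).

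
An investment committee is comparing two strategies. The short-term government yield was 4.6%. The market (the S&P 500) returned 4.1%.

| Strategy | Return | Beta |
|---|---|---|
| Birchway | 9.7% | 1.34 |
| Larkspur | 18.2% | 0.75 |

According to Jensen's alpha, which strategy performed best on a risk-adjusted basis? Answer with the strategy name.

Larkspur

Birchway: α = 9.7% − [4.6% + 1.34 × (4.1% − 4.6%)] = 5.770
Larkspur: α = 18.2% − [4.6% + 0.75 × (4.1% − 4.6%)] = 13.975
Highest: Larkspur (13.975).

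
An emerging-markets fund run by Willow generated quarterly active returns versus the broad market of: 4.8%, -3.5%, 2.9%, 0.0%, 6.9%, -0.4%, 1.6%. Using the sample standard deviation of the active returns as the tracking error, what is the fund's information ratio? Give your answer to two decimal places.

r̄ = (4.8 − 3.5 + 2.9 + 0 + 6.9 − 0.4 + 1.6) / 7 = 12.30 / 7 = 1.7571%
Σ(r − r̄)² = 72.4171; sample σ = √(72.4171/6) = 3.4741%
IR = r̄ / tracking error = 1.7571 / 3.4741 = 0.5058

0.51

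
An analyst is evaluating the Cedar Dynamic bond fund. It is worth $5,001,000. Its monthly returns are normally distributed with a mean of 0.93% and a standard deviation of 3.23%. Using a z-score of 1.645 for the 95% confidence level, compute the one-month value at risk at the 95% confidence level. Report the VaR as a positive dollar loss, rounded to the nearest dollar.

Return at the 95% tail: μ − z·σ = 0.93% − 1.645 × 3.23% = 0.93 − 5.31335 = -4.38335%
VaR = −(-4.38335%) × $5,001,000 = 4.38335% × $5,001,000 = $219,211

$219,211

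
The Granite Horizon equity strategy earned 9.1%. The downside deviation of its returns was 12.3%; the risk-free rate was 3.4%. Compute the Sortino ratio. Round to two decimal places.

0.46

Sortino = (Rp − Rf) / σd = (9.1% − 3.4%) / 12.3% = 5.70% / 12.3% = 0.4634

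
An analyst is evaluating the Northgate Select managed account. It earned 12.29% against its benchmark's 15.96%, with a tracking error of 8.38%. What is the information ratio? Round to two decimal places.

IR = (Rp − Rb) / TE = (12.29% − 15.96%) / 8.38% = -3.67% / 8.38% = -0.4379

-0.44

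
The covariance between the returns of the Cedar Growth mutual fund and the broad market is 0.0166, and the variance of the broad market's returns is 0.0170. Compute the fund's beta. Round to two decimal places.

β = Cov(Rp, Rm) / Var(Rm) = 0.0166 / 0.0170 = 0.9765

0.98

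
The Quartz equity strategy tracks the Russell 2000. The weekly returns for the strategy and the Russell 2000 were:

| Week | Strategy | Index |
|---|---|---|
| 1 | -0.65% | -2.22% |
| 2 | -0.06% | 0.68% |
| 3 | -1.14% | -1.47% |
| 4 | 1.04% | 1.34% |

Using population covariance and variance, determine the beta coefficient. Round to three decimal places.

r̄p = -0.2025%,  r̄m = -0.4175%
Cov = Σ(rp − r̄p)(rm − r̄m) / 4 = 1.0334
Var(rm) = Σ(rm − r̄m)² / 4 = 2.1625
β = Cov / Var = 1.0334 / 2.1625 = 0.4779

0.478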